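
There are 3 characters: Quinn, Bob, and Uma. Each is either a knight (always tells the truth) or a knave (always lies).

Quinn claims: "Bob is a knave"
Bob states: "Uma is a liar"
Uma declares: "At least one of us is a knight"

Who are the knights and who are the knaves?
Quinn is a knight.
Bob is a knave.
Uma is a knight.

Verification:
- Quinn (knight) says "Bob is a knave" - this is TRUE because Bob is a knave.
- Bob (knave) says "Uma is a liar" - this is FALSE (a lie) because Uma is a knight.
- Uma (knight) says "At least one of us is a knight" - this is TRUE because Quinn and Uma are knights.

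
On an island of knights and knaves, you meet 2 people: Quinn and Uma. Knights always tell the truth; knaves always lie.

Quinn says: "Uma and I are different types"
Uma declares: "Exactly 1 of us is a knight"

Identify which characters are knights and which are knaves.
Quinn is a knave.
Uma is a knave.

Verification:
- Quinn (knave) says "Uma and I are different types" - this is FALSE (a lie) because Quinn is a knave and Uma is a knave.
- Uma (knave) says "Exactly 1 of us is a knight" - this is FALSE (a lie) because there are 0 knights.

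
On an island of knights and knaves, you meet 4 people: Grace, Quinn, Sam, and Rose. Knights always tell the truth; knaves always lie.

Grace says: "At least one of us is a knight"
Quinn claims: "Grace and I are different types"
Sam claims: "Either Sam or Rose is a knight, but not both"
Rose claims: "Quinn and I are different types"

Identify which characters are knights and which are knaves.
Grace is a knave.
Quinn is a knave.
Sam is a knave.
Rose is a knave.

Verification:
- Grace (knave) says "At least one of us is a knight" - this is FALSE (a lie) because no one is a knight.
- Quinn (knave) says "Grace and I are different types" - this is FALSE (a lie) because Quinn is a knave and Grace is a knave.
- Sam (knave) says "Either Sam or Rose is a knight, but not both" - this is FALSE (a lie) because Sam is a knave and Rose is a knave.
- Rose (knave) says "Quinn and I are different types" - this is FALSE (a lie) because Rose is a knave and Quinn is a knave.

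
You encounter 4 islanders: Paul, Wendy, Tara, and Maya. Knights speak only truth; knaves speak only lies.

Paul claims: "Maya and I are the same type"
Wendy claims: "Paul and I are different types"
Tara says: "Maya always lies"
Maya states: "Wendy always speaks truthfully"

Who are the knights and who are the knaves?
Paul is a knave.
Wendy is a knight.
Tara is a knave.
Maya is a knight.

Verification:
- Paul (knave) says "Maya and I are the same type" - this is FALSE (a lie) because Paul is a knave and Maya is a knight.
- Wendy (knight) says "Paul and I are different types" - this is TRUE because Wendy is a knight and Paul is a knave.
- Tara (knave) says "Maya always lies" - this is FALSE (a lie) because Maya is a knight.
- Maya (knight) says "Wendy always speaks truthfully" - this is TRUE because Wendy is a knight.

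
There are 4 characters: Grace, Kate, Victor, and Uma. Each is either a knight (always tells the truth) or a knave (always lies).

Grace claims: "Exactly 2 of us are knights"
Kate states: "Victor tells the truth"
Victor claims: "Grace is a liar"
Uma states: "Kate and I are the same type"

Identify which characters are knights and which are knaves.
Grace is a knave.
Kate is a knight.
Victor is a knight.
Uma is a knight.

Verification:
- Grace (knave) says "Exactly 2 of us are knights" - this is FALSE (a lie) because there are 3 knights.
- Kate (knight) says "Victor tells the truth" - this is TRUE because Victor is a knight.
- Victor (knight) says "Grace is a liar" - this is TRUE because Grace is a knave.
- Uma (knight) says "Kate and I are the same type" - this is TRUE because Uma is a knight and Kate is a knight.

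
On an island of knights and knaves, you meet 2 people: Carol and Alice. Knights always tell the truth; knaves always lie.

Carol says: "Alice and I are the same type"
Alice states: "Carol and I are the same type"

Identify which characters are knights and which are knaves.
Carol is a knight.
Alice is a knight.

Verification:
- Carol (knight) says "Alice and I are the same type" - this is TRUE because Carol is a knight and Alice is a knight.
- Alice (knight) says "Carol and I are the same type" - this is TRUE because Alice is a knight and Carol is a knight.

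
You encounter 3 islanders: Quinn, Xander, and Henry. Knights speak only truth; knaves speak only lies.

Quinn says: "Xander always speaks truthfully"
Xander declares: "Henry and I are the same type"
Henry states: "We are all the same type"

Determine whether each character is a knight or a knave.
Quinn is a knight.
Xander is a knight.
Henry is a knight.

Verification:
- Quinn (knight) says "Xander always speaks truthfully" - this is TRUE because Xander is a knight.
- Xander (knight) says "Henry and I are the same type" - this is TRUE because Xander is a knight and Henry is a knight.
- Henry (knight) says "We are all the same type" - this is TRUE because Quinn, Xander, and Henry are knights.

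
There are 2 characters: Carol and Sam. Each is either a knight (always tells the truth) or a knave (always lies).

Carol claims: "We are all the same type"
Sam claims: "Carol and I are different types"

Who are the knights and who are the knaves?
Carol is a knave.
Sam is a knight.

Verification:
- Carol (knave) says "We are all the same type" - this is FALSE (a lie) because Sam is a knight and Carol is a knave.
- Sam (knight) says "Carol and I are different types" - this is TRUE because Sam is a knight and Carol is a knave.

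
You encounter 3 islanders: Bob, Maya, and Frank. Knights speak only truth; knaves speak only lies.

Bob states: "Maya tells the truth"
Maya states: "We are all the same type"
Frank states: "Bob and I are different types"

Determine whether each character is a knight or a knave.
Bob is a knave.
Maya is a knave.
Frank is a knight.

Verification:
- Bob (knave) says "Maya tells the truth" - this is FALSE (a lie) because Maya is a knave.
- Maya (knave) says "We are all the same type" - this is FALSE (a lie) because Frank is a knight and Bob and Maya are knaves.
- Frank (knight) says "Bob and I are different types" - this is TRUE because Frank is a knight and Bob is a knave.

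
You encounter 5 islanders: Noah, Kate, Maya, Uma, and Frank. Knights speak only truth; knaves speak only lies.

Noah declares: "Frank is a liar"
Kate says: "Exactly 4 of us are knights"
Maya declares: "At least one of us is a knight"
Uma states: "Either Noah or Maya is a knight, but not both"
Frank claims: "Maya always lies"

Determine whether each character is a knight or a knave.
Noah is a knight.
Kate is a knave.
Maya is a knight.
Uma is a knave.
Frank is a knave.

Verification:
- Noah (knight) says "Frank is a liar" - this is TRUE because Frank is a knave.
- Kate (knave) says "Exactly 4 of us are knights" - this is FALSE (a lie) because there are 2 knights.
- Maya (knight) says "At least one of us is a knight" - this is TRUE because Noah and Maya are knights.
- Uma (knave) says "Either Noah or Maya is a knight, but not both" - this is FALSE (a lie) because Noah is a knight and Maya is a knight.
- Frank (knave) says "Maya always lies" - this is FALSE (a lie) because Maya is a knight.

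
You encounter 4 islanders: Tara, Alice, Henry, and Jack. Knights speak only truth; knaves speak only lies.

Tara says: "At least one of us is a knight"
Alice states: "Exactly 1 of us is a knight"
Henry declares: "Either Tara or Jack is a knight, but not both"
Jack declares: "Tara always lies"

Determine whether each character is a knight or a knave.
Tara is a knight.
Alice is a knave.
Henry is a knight.
Jack is a knave.

Verification:
- Tara (knight) says "At least one of us is a knight" - this is TRUE because Tara and Henry are knights.
- Alice (knave) says "Exactly 1 of us is a knight" - this is FALSE (a lie) because there are 2 knights.
- Henry (knight) says "Either Tara or Jack is a knight, but not both" - this is TRUE because Tara is a knight and Jack is a knave.
- Jack (knave) says "Tara always lies" - this is FALSE (a lie) because Tara is a knight.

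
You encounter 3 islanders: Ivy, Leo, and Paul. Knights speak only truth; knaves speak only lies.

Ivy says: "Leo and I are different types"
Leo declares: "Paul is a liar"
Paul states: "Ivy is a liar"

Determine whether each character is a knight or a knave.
Ivy is a knave.
Leo is a knave.
Paul is a knight.

Verification:
- Ivy (knave) says "Leo and I are different types" - this is FALSE (a lie) because Ivy is a knave and Leo is a knave.
- Leo (knave) says "Paul is a liar" - this is FALSE (a lie) because Paul is a knight.
- Paul (knight) says "Ivy is a liar" - this is TRUE because Ivy is a knave.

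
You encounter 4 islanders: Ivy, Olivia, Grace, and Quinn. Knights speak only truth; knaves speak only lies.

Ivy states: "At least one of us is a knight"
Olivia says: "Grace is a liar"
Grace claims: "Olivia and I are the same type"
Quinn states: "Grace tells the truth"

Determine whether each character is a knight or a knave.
Ivy is a knight.
Olivia is a knight.
Grace is a knave.
Quinn is a knave.

Verification:
- Ivy (knight) says "At least one of us is a knight" - this is TRUE because Ivy and Olivia are knights.
- Olivia (knight) says "Grace is a liar" - this is TRUE because Grace is a knave.
- Grace (knave) says "Olivia and I are the same type" - this is FALSE (a lie) because Grace is a knave and Olivia is a knight.
- Quinn (knave) says "Grace tells the truth" - this is FALSE (a lie) because Grace is a knave.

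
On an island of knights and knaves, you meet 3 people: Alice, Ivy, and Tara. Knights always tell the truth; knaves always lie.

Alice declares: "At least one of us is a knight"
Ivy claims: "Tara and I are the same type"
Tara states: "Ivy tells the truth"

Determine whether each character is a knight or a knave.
Alice is a knight.
Ivy is a knight.
Tara is a knight.

Verification:
- Alice (knight) says "At least one of us is a knight" - this is TRUE because Alice, Ivy, and Tara are knights.
- Ivy (knight) says "Tara and I are the same type" - this is TRUE because Ivy is a knight and Tara is a knight.
- Tara (knight) says "Ivy tells the truth" - this is TRUE because Ivy is a knight.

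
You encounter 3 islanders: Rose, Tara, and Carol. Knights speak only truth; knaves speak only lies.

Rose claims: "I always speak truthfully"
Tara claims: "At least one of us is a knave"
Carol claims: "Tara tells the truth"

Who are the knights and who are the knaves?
Rose is a knave.
Tara is a knight.
Carol is a knight.

Verification:
- Rose (knave) says "I always speak truthfully" - this is FALSE (a lie) because Rose is a knave.
- Tara (knight) says "At least one of us is a knave" - this is TRUE because Rose is a knave.
- Carol (knight) says "Tara tells the truth" - this is TRUE because Tara is a knight.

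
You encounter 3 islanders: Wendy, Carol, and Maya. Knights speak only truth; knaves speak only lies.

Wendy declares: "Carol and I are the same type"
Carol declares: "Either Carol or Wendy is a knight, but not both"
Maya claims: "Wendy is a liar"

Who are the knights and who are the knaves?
Wendy is a knave.
Carol is a knight.
Maya is a knight.

Verification:
- Wendy (knave) says "Carol and I are the same type" - this is FALSE (a lie) because Wendy is a knave and Carol is a knight.
- Carol (knight) says "Either Carol or Wendy is a knight, but not both" - this is TRUE because Carol is a knight and Wendy is a knave.
- Maya (knight) says "Wendy is a liar" - this is TRUE because Wendy is a knave.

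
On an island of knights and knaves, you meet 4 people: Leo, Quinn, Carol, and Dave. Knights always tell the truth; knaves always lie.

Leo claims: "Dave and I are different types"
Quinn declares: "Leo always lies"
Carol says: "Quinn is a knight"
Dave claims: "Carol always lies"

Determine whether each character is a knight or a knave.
Leo is a knave.
Quinn is a knight.
Carol is a knight.
Dave is a knave.

Verification:
- Leo (knave) says "Dave and I are different types" - this is FALSE (a lie) because Leo is a knave and Dave is a knave.
- Quinn (knight) says "Leo always lies" - this is TRUE because Leo is a knave.
- Carol (knight) says "Quinn is a knight" - this is TRUE because Quinn is a knight.
- Dave (knave) says "Carol always lies" - this is FALSE (a lie) because Carol is a knight.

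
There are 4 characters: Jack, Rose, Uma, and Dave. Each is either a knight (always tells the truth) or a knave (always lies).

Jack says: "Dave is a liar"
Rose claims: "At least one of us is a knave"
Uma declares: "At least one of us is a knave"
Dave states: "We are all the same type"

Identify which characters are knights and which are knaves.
Jack is a knight.
Rose is a knight.
Uma is a knight.
Dave is a knave.

Verification:
- Jack (knight) says "Dave is a liar" - this is TRUE because Dave is a knave.
- Rose (knight) says "At least one of us is a knave" - this is TRUE because Dave is a knave.
- Uma (knight) says "At least one of us is a knave" - this is TRUE because Dave is a knave.
- Dave (knave) says "We are all the same type" - this is FALSE (a lie) because Jack, Rose, and Uma are knights and Dave is a knave.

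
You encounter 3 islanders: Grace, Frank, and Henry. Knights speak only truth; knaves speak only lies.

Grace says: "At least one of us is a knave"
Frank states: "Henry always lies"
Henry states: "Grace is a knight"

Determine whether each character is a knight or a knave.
Grace is a knight.
Frank is a knave.
Henry is a knight.

Verification:
- Grace (knight) says "At least one of us is a knave" - this is TRUE because Frank is a knave.
- Frank (knave) says "Henry always lies" - this is FALSE (a lie) because Henry is a knight.
- Henry (knight) says "Grace is a knight" - this is TRUE because Grace is a knight.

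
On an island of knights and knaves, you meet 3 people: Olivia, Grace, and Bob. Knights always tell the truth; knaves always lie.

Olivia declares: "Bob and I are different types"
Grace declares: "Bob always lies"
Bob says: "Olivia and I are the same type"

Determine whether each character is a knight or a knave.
Olivia is a knight.
Grace is a knight.
Bob is a knave.

Verification:
- Olivia (knight) says "Bob and I are different types" - this is TRUE because Olivia is a knight and Bob is a knave.
- Grace (knight) says "Bob always lies" - this is TRUE because Bob is a knave.
- Bob (knave) says "Olivia and I are the same type" - this is FALSE (a lie) because Bob is a knave and Olivia is a knight.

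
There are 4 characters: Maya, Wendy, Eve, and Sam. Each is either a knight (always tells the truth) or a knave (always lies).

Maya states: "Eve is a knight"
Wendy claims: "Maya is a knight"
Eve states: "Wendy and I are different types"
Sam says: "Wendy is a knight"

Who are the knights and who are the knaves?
Maya is a knave.
Wendy is a knave.
Eve is a knave.
Sam is a knave.

Verification:
- Maya (knave) says "Eve is a knight" - this is FALSE (a lie) because Eve is a knave.
- Wendy (knave) says "Maya is a knight" - this is FALSE (a lie) because Maya is a knave.
- Eve (knave) says "Wendy and I are different types" - this is FALSE (a lie) because Eve is a knave and Wendy is a knave.
- Sam (knave) says "Wendy is a knight" - this is FALSE (a lie) because Wendy is a knave.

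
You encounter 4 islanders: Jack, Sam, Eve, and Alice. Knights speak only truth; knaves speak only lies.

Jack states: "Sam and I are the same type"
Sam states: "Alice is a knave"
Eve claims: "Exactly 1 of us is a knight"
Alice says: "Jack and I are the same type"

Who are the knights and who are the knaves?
Jack is a knight.
Sam is a knight.
Eve is a knave.
Alice is a knave.

Verification:
- Jack (knight) says "Sam and I are the same type" - this is TRUE because Jack is a knight and Sam is a knight.
- Sam (knight) says "Alice is a knave" - this is TRUE because Alice is a knave.
- Eve (knave) says "Exactly 1 of us is a knight" - this is FALSE (a lie) because there are 2 knights.
- Alice (knave) says "Jack and I are the same type" - this is FALSE (a lie) because Alice is a knave and Jack is a knight.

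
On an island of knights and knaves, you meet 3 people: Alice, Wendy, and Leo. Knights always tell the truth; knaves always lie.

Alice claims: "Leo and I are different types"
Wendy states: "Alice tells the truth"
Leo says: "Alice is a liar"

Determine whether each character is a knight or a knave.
Alice is a knight.
Wendy is a knight.
Leo is a knave.

Verification:
- Alice (knight) says "Leo and I are different types" - this is TRUE because Alice is a knight and Leo is a knave.
- Wendy (knight) says "Alice tells the truth" - this is TRUE because Alice is a knight.
- Leo (knave) says "Alice is a liar" - this is FALSE (a lie) because Alice is a knight.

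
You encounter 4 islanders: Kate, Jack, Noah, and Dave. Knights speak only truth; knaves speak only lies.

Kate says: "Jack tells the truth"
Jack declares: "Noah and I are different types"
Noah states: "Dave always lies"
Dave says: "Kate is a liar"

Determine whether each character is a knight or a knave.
Kate is a knave.
Jack is a knave.
Noah is a knave.
Dave is a knight.

Verification:
- Kate (knave) says "Jack tells the truth" - this is FALSE (a lie) because Jack is a knave.
- Jack (knave) says "Noah and I are different types" - this is FALSE (a lie) because Jack is a knave and Noah is a knave.
- Noah (knave) says "Dave always lies" - this is FALSE (a lie) because Dave is a knight.
- Dave (knight) says "Kate is a liar" - this is TRUE because Kate is a knave.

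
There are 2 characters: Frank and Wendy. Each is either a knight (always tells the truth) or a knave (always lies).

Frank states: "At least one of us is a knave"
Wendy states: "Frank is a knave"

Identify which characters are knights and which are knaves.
Frank is a knight.
Wendy is a knave.

Verification:
- Frank (knight) says "At least one of us is a knave" - this is TRUE because Wendy is a knave.
- Wendy (knave) says "Frank is a knave" - this is FALSE (a lie) because Frank is a knight.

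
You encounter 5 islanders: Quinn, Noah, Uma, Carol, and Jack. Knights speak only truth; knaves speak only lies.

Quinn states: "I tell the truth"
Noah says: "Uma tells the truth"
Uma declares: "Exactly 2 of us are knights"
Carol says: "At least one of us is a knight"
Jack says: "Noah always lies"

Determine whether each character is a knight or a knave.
Quinn is a knight.
Noah is a knave.
Uma is a knave.
Carol is a knight.
Jack is a knight.

Verification:
- Quinn (knight) says "I tell the truth" - this is TRUE because Quinn is a knight.
- Noah (knave) says "Uma tells the truth" - this is FALSE (a lie) because Uma is a knave.
- Uma (knave) says "Exactly 2 of us are knights" - this is FALSE (a lie) because there are 3 knights.
- Carol (knight) says "At least one of us is a knight" - this is TRUE because Quinn, Carol, and Jack are knights.
- Jack (knight) says "Noah always lies" - this is TRUE because Noah is a knave.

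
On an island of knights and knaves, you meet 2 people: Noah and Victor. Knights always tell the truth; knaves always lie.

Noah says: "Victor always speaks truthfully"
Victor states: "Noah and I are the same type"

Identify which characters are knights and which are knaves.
Noah is a knight.
Victor is a knight.

Verification:
- Noah (knight) says "Victor always speaks truthfully" - this is TRUE because Victor is a knight.
- Victor (knight) says "Noah and I are the same type" - this is TRUE because Victor is a knight and Noah is a knight.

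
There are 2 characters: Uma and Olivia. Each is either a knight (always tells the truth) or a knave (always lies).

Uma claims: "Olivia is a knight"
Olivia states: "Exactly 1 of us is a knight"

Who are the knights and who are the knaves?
Uma is a knave.
Olivia is a knave.

Verification:
- Uma (knave) says "Olivia is a knight" - this is FALSE (a lie) because Olivia is a knave.
- Olivia (knave) says "Exactly 1 of us is a knight" - this is FALSE (a lie) because there are 0 knights.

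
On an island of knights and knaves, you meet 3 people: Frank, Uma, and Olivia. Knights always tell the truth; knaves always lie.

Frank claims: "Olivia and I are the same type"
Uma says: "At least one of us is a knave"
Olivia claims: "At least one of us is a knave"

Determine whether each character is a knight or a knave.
Frank is a knave.
Uma is a knight.
Olivia is a knight.

Verification:
- Frank (knave) says "Olivia and I are the same type" - this is FALSE (a lie) because Frank is a knave and Olivia is a knight.
- Uma (knight) says "At least one of us is a knave" - this is TRUE because Frank is a knave.
- Olivia (knight) says "At least one of us is a knave" - this is TRUE because Frank is a knave.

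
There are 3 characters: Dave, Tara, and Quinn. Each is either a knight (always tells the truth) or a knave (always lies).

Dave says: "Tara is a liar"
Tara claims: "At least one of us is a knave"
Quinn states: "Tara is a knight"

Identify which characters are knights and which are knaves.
Dave is a knave.
Tara is a knight.
Quinn is a knight.

Verification:
- Dave (knave) says "Tara is a liar" - this is FALSE (a lie) because Tara is a knight.
- Tara (knight) says "At least one of us is a knave" - this is TRUE because Dave is a knave.
- Quinn (knight) says "Tara is a knight" - this is TRUE because Tara is a knight.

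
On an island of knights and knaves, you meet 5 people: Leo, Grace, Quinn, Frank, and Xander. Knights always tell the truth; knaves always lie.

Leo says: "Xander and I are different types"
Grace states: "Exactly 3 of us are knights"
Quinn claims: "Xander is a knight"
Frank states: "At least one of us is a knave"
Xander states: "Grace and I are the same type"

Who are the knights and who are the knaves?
Leo is a knight.
Grace is a knight.
Quinn is a knave.
Frank is a knight.
Xander is a knave.

Verification:
- Leo (knight) says "Xander and I are different types" - this is TRUE because Leo is a knight and Xander is a knave.
- Grace (knight) says "Exactly 3 of us are knights" - this is TRUE because there are 3 knights.
- Quinn (knave) says "Xander is a knight" - this is FALSE (a lie) because Xander is a knave.
- Frank (knight) says "At least one of us is a knave" - this is TRUE because Quinn and Xander are knaves.
- Xander (knave) says "Grace and I are the same type" - this is FALSE (a lie) because Xander is a knave and Grace is a knight.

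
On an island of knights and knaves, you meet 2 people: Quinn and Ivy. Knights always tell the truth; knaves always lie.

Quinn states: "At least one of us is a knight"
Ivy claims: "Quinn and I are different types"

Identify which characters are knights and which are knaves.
Quinn is a knave.
Ivy is a knave.

Verification:
- Quinn (knave) says "At least one of us is a knight" - this is FALSE (a lie) because no one is a knight.
- Ivy (knave) says "Quinn and I are different types" - this is FALSE (a lie) because Ivy is a knave and Quinn is a knave.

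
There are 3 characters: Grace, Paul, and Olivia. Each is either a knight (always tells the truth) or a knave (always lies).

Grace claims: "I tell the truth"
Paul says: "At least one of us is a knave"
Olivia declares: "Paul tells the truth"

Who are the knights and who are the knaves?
Grace is a knave.
Paul is a knight.
Olivia is a knight.

Verification:
- Grace (knave) says "I tell the truth" - this is FALSE (a lie) because Grace is a knave.
- Paul (knight) says "At least one of us is a knave" - this is TRUE because Grace is a knave.
- Olivia (knight) says "Paul tells the truth" - this is TRUE because Paul is a knight.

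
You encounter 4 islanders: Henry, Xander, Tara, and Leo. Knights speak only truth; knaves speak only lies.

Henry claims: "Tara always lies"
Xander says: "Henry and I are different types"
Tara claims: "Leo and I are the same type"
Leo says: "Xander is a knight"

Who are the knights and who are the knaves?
Henry is a knave.
Xander is a knight.
Tara is a knight.
Leo is a knight.

Verification:
- Henry (knave) says "Tara always lies" - this is FALSE (a lie) because Tara is a knight.
- Xander (knight) says "Henry and I are different types" - this is TRUE because Xander is a knight and Henry is a knave.
- Tara (knight) says "Leo and I are the same type" - this is TRUE because Tara is a knight and Leo is a knight.
- Leo (knight) says "Xander is a knight" - this is TRUE because Xander is a knight.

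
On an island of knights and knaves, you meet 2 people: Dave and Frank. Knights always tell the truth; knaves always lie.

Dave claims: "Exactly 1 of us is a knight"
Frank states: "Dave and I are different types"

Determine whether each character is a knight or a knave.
Dave is a knave.
Frank is a knave.

Verification:
- Dave (knave) says "Exactly 1 of us is a knight" - this is FALSE (a lie) because there are 0 knights.
- Frank (knave) says "Dave and I are different types" - this is FALSE (a lie) because Frank is a knave and Dave is a knave.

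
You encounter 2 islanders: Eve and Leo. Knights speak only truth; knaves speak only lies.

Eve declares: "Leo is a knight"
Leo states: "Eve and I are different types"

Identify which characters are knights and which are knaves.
Eve is a knave.
Leo is a knave.

Verification:
- Eve (knave) says "Leo is a knight" - this is FALSE (a lie) because Leo is a knave.
- Leo (knave) says "Eve and I are different types" - this is FALSE (a lie) because Leo is a knave and Eve is a knave.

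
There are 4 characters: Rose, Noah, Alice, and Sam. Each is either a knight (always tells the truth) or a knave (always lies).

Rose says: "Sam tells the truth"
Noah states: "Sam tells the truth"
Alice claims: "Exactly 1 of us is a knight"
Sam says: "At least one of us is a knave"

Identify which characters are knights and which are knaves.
Rose is a knight.
Noah is a knight.
Alice is a knave.
Sam is a knight.

Verification:
- Rose (knight) says "Sam tells the truth" - this is TRUE because Sam is a knight.
- Noah (knight) says "Sam tells the truth" - this is TRUE because Sam is a knight.
- Alice (knave) says "Exactly 1 of us is a knight" - this is FALSE (a lie) because there are 3 knights.
- Sam (knight) says "At least one of us is a knave" - this is TRUE because Alice is a knave.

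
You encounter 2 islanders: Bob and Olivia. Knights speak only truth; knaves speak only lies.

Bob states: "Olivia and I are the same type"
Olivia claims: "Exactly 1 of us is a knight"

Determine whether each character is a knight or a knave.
Bob is a knave.
Olivia is a knight.

Verification:
- Bob (knave) says "Olivia and I are the same type" - this is FALSE (a lie) because Bob is a knave and Olivia is a knight.
- Olivia (knight) says "Exactly 1 of us is a knight" - this is TRUE because there are 1 knights.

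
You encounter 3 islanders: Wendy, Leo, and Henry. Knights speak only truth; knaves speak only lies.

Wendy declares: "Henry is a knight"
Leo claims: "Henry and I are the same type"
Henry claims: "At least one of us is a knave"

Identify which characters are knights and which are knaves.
Wendy is a knight.
Leo is a knave.
Henry is a knight.

Verification:
- Wendy (knight) says "Henry is a knight" - this is TRUE because Henry is a knight.
- Leo (knave) says "Henry and I are the same type" - this is FALSE (a lie) because Leo is a knave and Henry is a knight.
- Henry (knight) says "At least one of us is a knave" - this is TRUE because Leo is a knave.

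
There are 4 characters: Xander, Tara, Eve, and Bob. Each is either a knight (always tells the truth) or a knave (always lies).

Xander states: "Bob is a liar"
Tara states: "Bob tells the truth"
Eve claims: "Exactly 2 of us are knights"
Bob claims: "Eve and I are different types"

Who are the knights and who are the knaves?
Xander is a knight.
Tara is a knave.
Eve is a knave.
Bob is a knave.

Verification:
- Xander (knight) says "Bob is a liar" - this is TRUE because Bob is a knave.
- Tara (knave) says "Bob tells the truth" - this is FALSE (a lie) because Bob is a knave.
- Eve (knave) says "Exactly 2 of us are knights" - this is FALSE (a lie) because there are 1 knights.
- Bob (knave) says "Eve and I are different types" - this is FALSE (a lie) because Bob is a knave and Eve is a knave.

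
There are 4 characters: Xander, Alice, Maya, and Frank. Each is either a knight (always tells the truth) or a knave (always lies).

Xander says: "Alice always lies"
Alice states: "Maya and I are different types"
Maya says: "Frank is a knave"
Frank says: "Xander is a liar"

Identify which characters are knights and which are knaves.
Xander is a knave.
Alice is a knight.
Maya is a knave.
Frank is a knight.

Verification:
- Xander (knave) says "Alice always lies" - this is FALSE (a lie) because Alice is a knight.
- Alice (knight) says "Maya and I are different types" - this is TRUE because Alice is a knight and Maya is a knave.
- Maya (knave) says "Frank is a knave" - this is FALSE (a lie) because Frank is a knight.
- Frank (knight) says "Xander is a liar" - this is TRUE because Xander is a knave.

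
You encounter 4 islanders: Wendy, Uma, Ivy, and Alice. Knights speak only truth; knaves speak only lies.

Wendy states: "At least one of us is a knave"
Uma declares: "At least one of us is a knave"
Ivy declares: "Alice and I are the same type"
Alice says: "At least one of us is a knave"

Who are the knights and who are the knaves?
Wendy is a knight.
Uma is a knight.
Ivy is a knave.
Alice is a knight.

Verification:
- Wendy (knight) says "At least one of us is a knave" - this is TRUE because Ivy is a knave.
- Uma (knight) says "At least one of us is a knave" - this is TRUE because Ivy is a knave.
- Ivy (knave) says "Alice and I are the same type" - this is FALSE (a lie) because Ivy is a knave and Alice is a knight.
- Alice (knight) says "At least one of us is a knave" - this is TRUE because Ivy is a knave.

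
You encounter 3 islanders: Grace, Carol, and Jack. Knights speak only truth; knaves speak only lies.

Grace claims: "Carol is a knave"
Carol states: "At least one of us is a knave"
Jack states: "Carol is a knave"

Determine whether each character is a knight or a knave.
Grace is a knave.
Carol is a knight.
Jack is a knave.

Verification:
- Grace (knave) says "Carol is a knave" - this is FALSE (a lie) because Carol is a knight.
- Carol (knight) says "At least one of us is a knave" - this is TRUE because Grace and Jack are knaves.
- Jack (knave) says "Carol is a knave" - this is FALSE (a lie) because Carol is a knight.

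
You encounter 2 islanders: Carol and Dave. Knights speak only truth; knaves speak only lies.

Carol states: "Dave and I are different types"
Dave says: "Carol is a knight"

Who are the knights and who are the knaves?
Carol is a knave.
Dave is a knave.

Verification:
- Carol (knave) says "Dave and I are different types" - this is FALSE (a lie) because Carol is a knave and Dave is a knave.
- Dave (knave) says "Carol is a knight" - this is FALSE (a lie) because Carol is a knave.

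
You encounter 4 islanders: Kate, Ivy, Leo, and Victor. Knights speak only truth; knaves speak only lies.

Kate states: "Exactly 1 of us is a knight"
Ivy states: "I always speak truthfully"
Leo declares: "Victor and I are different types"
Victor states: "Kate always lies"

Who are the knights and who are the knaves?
Kate is a knight.
Ivy is a knave.
Leo is a knave.
Victor is a knave.

Verification:
- Kate (knight) says "Exactly 1 of us is a knight" - this is TRUE because there are 1 knights.
- Ivy (knave) says "I always speak truthfully" - this is FALSE (a lie) because Ivy is a knave.
- Leo (knave) says "Victor and I are different types" - this is FALSE (a lie) because Leo is a knave and Victor is a knave.
- Victor (knave) says "Kate always lies" - this is FALSE (a lie) because Kate is a knight.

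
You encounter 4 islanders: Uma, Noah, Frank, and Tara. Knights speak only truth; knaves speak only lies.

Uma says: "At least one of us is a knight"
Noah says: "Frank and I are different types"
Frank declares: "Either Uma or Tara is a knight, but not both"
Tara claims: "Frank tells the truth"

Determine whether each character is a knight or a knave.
Uma is a knave.
Noah is a knave.
Frank is a knave.
Tara is a knave.

Verification:
- Uma (knave) says "At least one of us is a knight" - this is FALSE (a lie) because no one is a knight.
- Noah (knave) says "Frank and I are different types" - this is FALSE (a lie) because Noah is a knave and Frank is a knave.
- Frank (knave) says "Either Uma or Tara is a knight, but not both" - this is FALSE (a lie) because Uma is a knave and Tara is a knave.
- Tara (knave) says "Frank tells the truth" - this is FALSE (a lie) because Frank is a knave.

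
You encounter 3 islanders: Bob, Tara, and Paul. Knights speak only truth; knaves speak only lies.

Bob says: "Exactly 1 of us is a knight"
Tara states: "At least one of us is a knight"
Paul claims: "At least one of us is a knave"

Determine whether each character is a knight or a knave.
Bob is a knave.
Tara is a knight.
Paul is a knight.

Verification:
- Bob (knave) says "Exactly 1 of us is a knight" - this is FALSE (a lie) because there are 2 knights.
- Tara (knight) says "At least one of us is a knight" - this is TRUE because Tara and Paul are knights.
- Paul (knight) says "At least one of us is a knave" - this is TRUE because Bob is a knave.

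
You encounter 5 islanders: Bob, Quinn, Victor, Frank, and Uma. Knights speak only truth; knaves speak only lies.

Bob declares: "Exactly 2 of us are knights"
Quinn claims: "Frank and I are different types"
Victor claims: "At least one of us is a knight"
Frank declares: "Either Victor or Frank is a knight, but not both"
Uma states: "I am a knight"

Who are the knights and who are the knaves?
Bob is a knave.
Quinn is a knave.
Victor is a knave.
Frank is a knave.
Uma is a knave.

Verification:
- Bob (knave) says "Exactly 2 of us are knights" - this is FALSE (a lie) because there are 0 knights.
- Quinn (knave) says "Frank and I are different types" - this is FALSE (a lie) because Quinn is a knave and Frank is a knave.
- Victor (knave) says "At least one of us is a knight" - this is FALSE (a lie) because no one is a knight.
- Frank (knave) says "Either Victor or Frank is a knight, but not both" - this is FALSE (a lie) because Victor is a knave and Frank is a knave.
- Uma (knave) says "I am a knight" - this is FALSE (a lie) because Uma is a knave.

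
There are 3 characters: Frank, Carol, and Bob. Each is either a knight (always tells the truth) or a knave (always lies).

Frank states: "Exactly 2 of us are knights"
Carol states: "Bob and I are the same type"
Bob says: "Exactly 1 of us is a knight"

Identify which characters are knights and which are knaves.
Frank is a knave.
Carol is a knave.
Bob is a knight.

Verification:
- Frank (knave) says "Exactly 2 of us are knights" - this is FALSE (a lie) because there are 1 knights.
- Carol (knave) says "Bob and I are the same type" - this is FALSE (a lie) because Carol is a knave and Bob is a knight.
- Bob (knight) says "Exactly 1 of us is a knight" - this is TRUE because there are 1 knights.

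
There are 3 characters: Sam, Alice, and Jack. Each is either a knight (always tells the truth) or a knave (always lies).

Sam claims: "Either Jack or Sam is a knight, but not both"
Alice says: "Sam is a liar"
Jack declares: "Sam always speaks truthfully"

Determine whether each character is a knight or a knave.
Sam is a knave.
Alice is a knight.
Jack is a knave.

Verification:
- Sam (knave) says "Either Jack or Sam is a knight, but not both" - this is FALSE (a lie) because Jack is a knave and Sam is a knave.
- Alice (knight) says "Sam is a liar" - this is TRUE because Sam is a knave.
- Jack (knave) says "Sam always speaks truthfully" - this is FALSE (a lie) because Sam is a knave.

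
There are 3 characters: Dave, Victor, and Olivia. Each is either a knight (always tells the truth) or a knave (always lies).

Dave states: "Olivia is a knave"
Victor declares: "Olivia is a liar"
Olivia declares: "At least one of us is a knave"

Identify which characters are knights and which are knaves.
Dave is a knave.
Victor is a knave.
Olivia is a knight.

Verification:
- Dave (knave) says "Olivia is a knave" - this is FALSE (a lie) because Olivia is a knight.
- Victor (knave) says "Olivia is a liar" - this is FALSE (a lie) because Olivia is a knight.
- Olivia (knight) says "At least one of us is a knave" - this is TRUE because Dave and Victor are knaves.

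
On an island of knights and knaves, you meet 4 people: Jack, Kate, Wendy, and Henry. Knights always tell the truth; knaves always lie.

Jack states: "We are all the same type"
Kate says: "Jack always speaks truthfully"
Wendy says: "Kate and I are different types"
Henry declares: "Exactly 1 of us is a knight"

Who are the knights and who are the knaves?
Jack is a knave.
Kate is a knave.
Wendy is a knave.
Henry is a knight.

Verification:
- Jack (knave) says "We are all the same type" - this is FALSE (a lie) because Henry is a knight and Jack, Kate, and Wendy are knaves.
- Kate (knave) says "Jack always speaks truthfully" - this is FALSE (a lie) because Jack is a knave.
- Wendy (knave) says "Kate and I are different types" - this is FALSE (a lie) because Wendy is a knave and Kate is a knave.
- Henry (knight) says "Exactly 1 of us is a knight" - this is TRUE because there are 1 knights.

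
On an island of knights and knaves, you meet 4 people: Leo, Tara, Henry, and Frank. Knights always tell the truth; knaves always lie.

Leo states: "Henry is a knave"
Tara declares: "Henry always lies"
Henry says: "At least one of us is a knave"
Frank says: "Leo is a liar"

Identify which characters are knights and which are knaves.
Leo is a knave.
Tara is a knave.
Henry is a knight.
Frank is a knight.

Verification:
- Leo (knave) says "Henry is a knave" - this is FALSE (a lie) because Henry is a knight.
- Tara (knave) says "Henry always lies" - this is FALSE (a lie) because Henry is a knight.
- Henry (knight) says "At least one of us is a knave" - this is TRUE because Leo and Tara are knaves.
- Frank (knight) says "Leo is a liar" - this is TRUE because Leo is a knave.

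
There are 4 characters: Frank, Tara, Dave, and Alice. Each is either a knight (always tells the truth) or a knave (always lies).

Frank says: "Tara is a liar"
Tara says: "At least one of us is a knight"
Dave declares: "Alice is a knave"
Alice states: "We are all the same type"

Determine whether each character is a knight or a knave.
Frank is a knave.
Tara is a knight.
Dave is a knight.
Alice is a knave.

Verification:
- Frank (knave) says "Tara is a liar" - this is FALSE (a lie) because Tara is a knight.
- Tara (knight) says "At least one of us is a knight" - this is TRUE because Tara and Dave are knights.
- Dave (knight) says "Alice is a knave" - this is TRUE because Alice is a knave.
- Alice (knave) says "We are all the same type" - this is FALSE (a lie) because Tara and Dave are knights and Frank and Alice are knaves.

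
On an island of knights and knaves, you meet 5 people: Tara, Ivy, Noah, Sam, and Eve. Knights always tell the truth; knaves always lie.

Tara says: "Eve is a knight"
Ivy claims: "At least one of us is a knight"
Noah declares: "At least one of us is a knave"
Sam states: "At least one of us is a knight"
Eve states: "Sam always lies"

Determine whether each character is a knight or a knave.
Tara is a knave.
Ivy is a knight.
Noah is a knight.
Sam is a knight.
Eve is a knave.

Verification:
- Tara (knave) says "Eve is a knight" - this is FALSE (a lie) because Eve is a knave.
- Ivy (knight) says "At least one of us is a knight" - this is TRUE because Ivy, Noah, and Sam are knights.
- Noah (knight) says "At least one of us is a knave" - this is TRUE because Tara and Eve are knaves.
- Sam (knight) says "At least one of us is a knight" - this is TRUE because Ivy, Noah, and Sam are knights.
- Eve (knave) says "Sam always lies" - this is FALSE (a lie) because Sam is a knight.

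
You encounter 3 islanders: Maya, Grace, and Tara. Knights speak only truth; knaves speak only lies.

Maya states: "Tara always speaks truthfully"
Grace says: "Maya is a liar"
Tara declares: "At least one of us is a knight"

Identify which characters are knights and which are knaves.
Maya is a knight.
Grace is a knave.
Tara is a knight.

Verification:
- Maya (knight) says "Tara always speaks truthfully" - this is TRUE because Tara is a knight.
- Grace (knave) says "Maya is a liar" - this is FALSE (a lie) because Maya is a knight.
- Tara (knight) says "At least one of us is a knight" - this is TRUE because Maya and Tara are knights.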